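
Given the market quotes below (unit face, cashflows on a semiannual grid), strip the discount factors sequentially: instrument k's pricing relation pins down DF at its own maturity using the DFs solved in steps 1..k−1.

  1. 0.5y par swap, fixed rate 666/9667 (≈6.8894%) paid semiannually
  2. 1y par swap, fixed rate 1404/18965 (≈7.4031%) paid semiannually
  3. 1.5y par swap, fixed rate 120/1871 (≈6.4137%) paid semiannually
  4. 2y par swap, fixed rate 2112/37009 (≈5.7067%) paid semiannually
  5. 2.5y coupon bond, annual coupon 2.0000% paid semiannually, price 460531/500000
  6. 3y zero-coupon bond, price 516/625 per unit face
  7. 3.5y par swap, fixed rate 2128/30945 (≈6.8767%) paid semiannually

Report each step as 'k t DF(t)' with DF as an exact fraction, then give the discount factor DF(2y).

step 1 [0.5y] swap r/2=333/9667: DF=(1 − 333/9667·(0))/(1+333/9667) = 9667/10000 ≈ 0.966700
step 2 [1y] swap r/2=702/18965: DF=(1 − 702/18965·(0.966700))/(1+702/18965) = 4649/5000 ≈ 0.929800
step 3 [1.5y] swap r/2=60/1871: DF=(1 − 60/1871·(0.966700+0.929800))/(1+60/1871) = 91/100 ≈ 0.910000
step 4 [2y] swap r/2=1056/37009: DF=(1 − 1056/37009·(0.966700+0.929800+0.910000))/(1+1056/37009) = 559/625 ≈ 0.894400
step 5 [2.5y] bond c/2=1/100: DF=(460531/500000 − 1/100·(0.966700+0.929800+0.910000+0.894400))/(1+1/100) = 8753/10000 ≈ 0.875300
step 6 [3y] zero: DF = P = 516/625 ≈ 0.825600
step 7 [3.5y] swap r/2=1064/30945: DF=(1 − 1064/30945·(0.966700+0.929800+0.910000+0.894400+0.875300+0.825600))/(1+1064/30945) = 492/625 ≈ 0.787200

1 1/2 9667/10000
2 1 4649/5000
3 3/2 91/100
4 2 559/625
5 5/2 8753/10000
6 3 516/625
7 7/2 492/625
DF(2y) = 559/625 ≈ 0.894400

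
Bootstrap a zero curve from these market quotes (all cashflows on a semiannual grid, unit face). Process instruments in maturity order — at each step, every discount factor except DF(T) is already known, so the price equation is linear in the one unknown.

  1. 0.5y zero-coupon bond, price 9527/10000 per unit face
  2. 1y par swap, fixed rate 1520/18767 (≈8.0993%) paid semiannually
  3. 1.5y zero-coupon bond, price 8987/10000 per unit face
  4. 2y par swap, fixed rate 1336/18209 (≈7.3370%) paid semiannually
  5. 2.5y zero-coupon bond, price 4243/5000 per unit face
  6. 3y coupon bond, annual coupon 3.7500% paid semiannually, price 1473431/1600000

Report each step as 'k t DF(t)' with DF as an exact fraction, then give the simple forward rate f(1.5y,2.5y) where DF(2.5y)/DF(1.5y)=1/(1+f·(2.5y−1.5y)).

1 1/2 9527/10000
2 1 231/250
3 3/2 8987/10000
4 2 1083/1250
5 5/2 4243/5000
6 3 8213/10000
f(1.5y,2.5y) = ((8987/10000)/(4243/5000) − 1)/(1) = 501/8486 ≈ 5.9038%

step 1 [0.5y] zero: DF = P = 9527/10000 ≈ 0.952700
step 2 [1y] swap r/2=760/18767: DF=(1 − 760/18767·(0.952700))/(1+760/18767) = 231/250 ≈ 0.924000
step 3 [1.5y] zero: DF = P = 8987/10000 ≈ 0.898700
step 4 [2y] swap r/2=668/18209: DF=(1 − 668/18209·(0.952700+0.924000+0.898700))/(1+668/18209) = 1083/1250 ≈ 0.866400
step 5 [2.5y] zero: DF = P = 4243/5000 ≈ 0.848600
step 6 [3y] bond c/2=3/160: DF=(1473431/1600000 − 3/160·(0.952700+0.924000+0.898700+0.866400+0.848600))/(1+3/160) = 8213/10000 ≈ 0.821300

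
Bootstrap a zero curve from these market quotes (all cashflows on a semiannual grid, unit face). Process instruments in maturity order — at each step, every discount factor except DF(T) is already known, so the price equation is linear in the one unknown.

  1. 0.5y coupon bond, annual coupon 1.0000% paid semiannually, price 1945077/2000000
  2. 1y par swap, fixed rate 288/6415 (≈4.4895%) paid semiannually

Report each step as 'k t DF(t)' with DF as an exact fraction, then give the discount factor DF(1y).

1 1/2 9677/10000
2 1 598/625
DF(1y) = 598/625 ≈ 0.956800

step 1 [0.5y] bond c/2=1/200: DF=(1945077/2000000 − 1/200·(0))/(1+1/200) = 9677/10000 ≈ 0.967700
step 2 [1y] swap r/2=144/6415: DF=(1 − 144/6415·(0.967700))/(1+144/6415) = 598/625 ≈ 0.956800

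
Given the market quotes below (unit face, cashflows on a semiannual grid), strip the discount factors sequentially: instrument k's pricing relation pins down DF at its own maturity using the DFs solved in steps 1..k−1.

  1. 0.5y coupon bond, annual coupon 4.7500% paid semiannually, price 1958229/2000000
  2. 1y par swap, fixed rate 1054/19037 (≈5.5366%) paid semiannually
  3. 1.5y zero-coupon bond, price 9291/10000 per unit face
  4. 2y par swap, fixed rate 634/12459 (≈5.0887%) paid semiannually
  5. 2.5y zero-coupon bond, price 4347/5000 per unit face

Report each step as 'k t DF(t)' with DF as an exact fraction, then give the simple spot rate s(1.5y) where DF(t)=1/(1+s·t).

1 1/2 2391/2500
2 1 9473/10000
3 3/2 9291/10000
4 2 9049/10000
5 5/2 4347/5000
s(1.5y) = (1/(9291/10000) − 1)/(3/2) = 1418/27873 ≈ 5.0874%

step 1 [0.5y] bond c/2=19/800: DF=(1958229/2000000 − 19/800·(0))/(1+19/800) = 2391/2500 ≈ 0.956400
step 2 [1y] swap r/2=527/19037: DF=(1 − 527/19037·(0.956400))/(1+527/19037) = 9473/10000 ≈ 0.947300
step 3 [1.5y] zero: DF = P = 9291/10000 ≈ 0.929100
step 4 [2y] swap r/2=317/12459: DF=(1 − 317/12459·(0.956400+0.947300+0.929100))/(1+317/12459) = 9049/10000 ≈ 0.904900
step 5 [2.5y] zero: DF = P = 4347/5000 ≈ 0.869400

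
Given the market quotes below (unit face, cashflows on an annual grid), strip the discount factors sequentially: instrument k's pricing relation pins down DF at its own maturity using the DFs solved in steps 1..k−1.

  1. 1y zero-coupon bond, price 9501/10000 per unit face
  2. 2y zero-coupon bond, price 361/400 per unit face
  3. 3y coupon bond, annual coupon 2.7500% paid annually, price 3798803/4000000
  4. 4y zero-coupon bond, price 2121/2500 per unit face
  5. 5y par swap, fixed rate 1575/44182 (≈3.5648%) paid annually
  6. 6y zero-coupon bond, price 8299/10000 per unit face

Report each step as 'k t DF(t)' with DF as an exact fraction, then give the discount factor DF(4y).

step 1 [1y] zero: DF = P = 9501/10000 ≈ 0.950100
step 2 [2y] zero: DF = P = 361/400 ≈ 0.902500
step 3 [3y] bond c/1=11/400: DF=(3798803/4000000 − 11/400·(0.950100+0.902500))/(1+11/400) = 8747/10000 ≈ 0.874700
step 4 [4y] zero: DF = P = 2121/2500 ≈ 0.848400
step 5 [5y] swap r/1=1575/44182: DF=(1 − 1575/44182·(0.950100+0.902500+0.874700+0.848400))/(1+1575/44182) = 337/400 ≈ 0.842500
step 6 [6y] zero: DF = P = 8299/10000 ≈ 0.829900

1 1 9501/10000
2 2 361/400
3 3 8747/10000
4 4 2121/2500
5 5 337/400
6 6 8299/10000
DF(4y) = 2121/2500 ≈ 0.848400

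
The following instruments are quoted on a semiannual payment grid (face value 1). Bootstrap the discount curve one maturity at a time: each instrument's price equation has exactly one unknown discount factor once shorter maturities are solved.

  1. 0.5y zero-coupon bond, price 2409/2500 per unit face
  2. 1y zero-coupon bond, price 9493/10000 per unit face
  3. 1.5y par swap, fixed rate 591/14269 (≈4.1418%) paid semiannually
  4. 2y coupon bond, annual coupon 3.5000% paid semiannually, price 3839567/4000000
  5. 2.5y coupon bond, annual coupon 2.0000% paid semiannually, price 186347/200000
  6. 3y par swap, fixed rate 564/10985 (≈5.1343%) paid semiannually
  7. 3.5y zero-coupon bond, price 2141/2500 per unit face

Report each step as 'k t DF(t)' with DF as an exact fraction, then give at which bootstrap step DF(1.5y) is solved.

step 1 [0.5y] zero: DF = P = 2409/2500 ≈ 0.963600
step 2 [1y] zero: DF = P = 9493/10000 ≈ 0.949300
step 3 [1.5y] swap r/2=591/28538: DF=(1 − 591/28538·(0.963600+0.949300))/(1+591/28538) = 9409/10000 ≈ 0.940900
step 4 [2y] bond c/2=7/400: DF=(3839567/4000000 − 7/400·(0.963600+0.949300+0.940900))/(1+7/400) = 8943/10000 ≈ 0.894300
step 5 [2.5y] bond c/2=1/100: DF=(186347/200000 − 1/100·(0.963600+0.949300+0.940900+0.894300))/(1+1/100) = 4427/5000 ≈ 0.885400
step 6 [3y] swap r/2=282/10985: DF=(1 − 282/10985·(0.963600+0.949300+0.940900+0.894300+0.885400))/(1+282/10985) = 859/1000 ≈ 0.859000
step 7 [3.5y] zero: DF = P = 2141/2500 ≈ 0.856400

1 1/2 2409/2500
2 1 9493/10000
3 3/2 9409/10000
4 2 8943/10000
5 5/2 4427/5000
6 3 859/1000
7 7/2 2141/2500
DF(1.5y) is solved at step 3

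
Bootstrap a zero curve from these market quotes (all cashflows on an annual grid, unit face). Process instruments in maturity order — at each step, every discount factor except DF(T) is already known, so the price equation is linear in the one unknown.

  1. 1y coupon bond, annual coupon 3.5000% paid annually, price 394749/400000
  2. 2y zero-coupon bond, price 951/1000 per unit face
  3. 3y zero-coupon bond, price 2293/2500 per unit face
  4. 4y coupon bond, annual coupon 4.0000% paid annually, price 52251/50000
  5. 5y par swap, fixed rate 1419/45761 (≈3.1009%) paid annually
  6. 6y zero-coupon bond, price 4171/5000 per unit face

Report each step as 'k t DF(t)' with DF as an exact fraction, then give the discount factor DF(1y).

step 1 [1y] bond c/1=7/200: DF=(394749/400000 − 7/200·(0))/(1+7/200) = 1907/2000 ≈ 0.953500
step 2 [2y] zero: DF = P = 951/1000 ≈ 0.951000
step 3 [3y] zero: DF = P = 2293/2500 ≈ 0.917200
step 4 [4y] bond c/1=1/25: DF=(52251/50000 − 1/25·(0.953500+0.951000+0.917200))/(1+1/25) = 8963/10000 ≈ 0.896300
step 5 [5y] swap r/1=1419/45761: DF=(1 − 1419/45761·(0.953500+0.951000+0.917200+0.896300))/(1+1419/45761) = 8581/10000 ≈ 0.858100
step 6 [6y] zero: DF = P = 4171/5000 ≈ 0.834200

1 1 1907/2000
2 2 951/1000
3 3 2293/2500
4 4 8963/10000
5 5 8581/10000
6 6 4171/5000
DF(1y) = 1907/2000 ≈ 0.953500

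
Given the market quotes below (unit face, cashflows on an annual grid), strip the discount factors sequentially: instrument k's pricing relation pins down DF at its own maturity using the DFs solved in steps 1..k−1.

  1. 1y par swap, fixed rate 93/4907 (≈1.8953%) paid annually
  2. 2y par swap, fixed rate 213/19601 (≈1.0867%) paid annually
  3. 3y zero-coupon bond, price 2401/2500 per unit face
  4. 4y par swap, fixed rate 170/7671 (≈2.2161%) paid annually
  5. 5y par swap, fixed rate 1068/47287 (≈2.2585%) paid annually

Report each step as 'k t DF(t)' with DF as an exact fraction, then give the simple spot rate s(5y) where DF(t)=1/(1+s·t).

1 1 4907/5000
2 2 9787/10000
3 3 2401/2500
4 4 183/200
5 5 2233/2500
s(5y) = (1/(2233/2500) − 1)/(5) = 267/11165 ≈ 2.3914%

step 1 [1y] swap r/1=93/4907: DF=(1 − 93/4907·(0))/(1+93/4907) = 4907/5000 ≈ 0.981400
step 2 [2y] swap r/1=213/19601: DF=(1 − 213/19601·(0.981400))/(1+213/19601) = 9787/10000 ≈ 0.978700
step 3 [3y] zero: DF = P = 2401/2500 ≈ 0.960400
step 4 [4y] swap r/1=170/7671: DF=(1 − 170/7671·(0.981400+0.978700+0.960400))/(1+170/7671) = 183/200 ≈ 0.915000
step 5 [5y] swap r/1=1068/47287: DF=(1 − 1068/47287·(0.981400+0.978700+0.960400+0.915000))/(1+1068/47287) = 2233/2500 ≈ 0.893200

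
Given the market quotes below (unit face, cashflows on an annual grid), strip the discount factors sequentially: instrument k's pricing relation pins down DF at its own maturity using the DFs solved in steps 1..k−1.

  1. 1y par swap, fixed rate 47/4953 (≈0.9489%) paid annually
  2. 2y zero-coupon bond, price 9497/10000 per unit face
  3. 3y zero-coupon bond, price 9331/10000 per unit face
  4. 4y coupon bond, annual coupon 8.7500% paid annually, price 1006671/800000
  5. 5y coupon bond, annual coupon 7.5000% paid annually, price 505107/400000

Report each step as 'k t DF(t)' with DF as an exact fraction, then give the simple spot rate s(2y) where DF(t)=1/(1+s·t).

step 1 [1y] swap r/1=47/4953: DF=(1 − 47/4953·(0))/(1+47/4953) = 4953/5000 ≈ 0.990600
step 2 [2y] zero: DF = P = 9497/10000 ≈ 0.949700
step 3 [3y] zero: DF = P = 9331/10000 ≈ 0.933100
step 4 [4y] bond c/1=7/80: DF=(1006671/800000 − 7/80·(0.990600+0.949700+0.933100))/(1+7/80) = 9259/10000 ≈ 0.925900
step 5 [5y] bond c/1=3/40: DF=(505107/400000 − 3/40·(0.990600+0.949700+0.933100+0.925900))/(1+3/40) = 1137/1250 ≈ 0.909600

1 1 4953/5000
2 2 9497/10000
3 3 9331/10000
4 4 9259/10000
5 5 1137/1250
s(2y) = (1/(9497/10000) − 1)/(2) = 503/18994 ≈ 2.6482%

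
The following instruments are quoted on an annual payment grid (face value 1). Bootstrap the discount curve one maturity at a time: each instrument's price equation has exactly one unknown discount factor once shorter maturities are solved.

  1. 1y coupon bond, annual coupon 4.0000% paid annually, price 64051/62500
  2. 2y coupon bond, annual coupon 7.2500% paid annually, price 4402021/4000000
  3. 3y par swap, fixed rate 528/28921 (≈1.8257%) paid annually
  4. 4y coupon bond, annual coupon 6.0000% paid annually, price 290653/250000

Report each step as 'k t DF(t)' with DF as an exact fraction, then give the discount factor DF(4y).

step 1 [1y] bond c/1=1/25: DF=(64051/62500 − 1/25·(0))/(1+1/25) = 4927/5000 ≈ 0.985400
step 2 [2y] bond c/1=29/400: DF=(4402021/4000000 − 29/400·(0.985400))/(1+29/400) = 1919/2000 ≈ 0.959500
step 3 [3y] swap r/1=528/28921: DF=(1 − 528/28921·(0.985400+0.959500))/(1+528/28921) = 592/625 ≈ 0.947200
step 4 [4y] bond c/1=3/50: DF=(290653/250000 − 3/50·(0.985400+0.959500+0.947200))/(1+3/50) = 9331/10000 ≈ 0.933100

1 1 4927/5000
2 2 1919/2000
3 3 592/625
4 4 9331/10000
DF(4y) = 9331/10000 ≈ 0.933100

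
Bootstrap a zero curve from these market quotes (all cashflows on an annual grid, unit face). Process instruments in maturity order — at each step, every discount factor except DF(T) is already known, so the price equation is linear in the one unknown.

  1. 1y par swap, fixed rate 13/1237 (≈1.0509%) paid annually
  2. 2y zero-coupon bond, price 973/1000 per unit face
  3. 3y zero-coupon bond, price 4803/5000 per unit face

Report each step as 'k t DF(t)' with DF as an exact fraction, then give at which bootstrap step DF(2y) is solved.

step 1 [1y] swap r/1=13/1237: DF=(1 − 13/1237·(0))/(1+13/1237) = 1237/1250 ≈ 0.989600
step 2 [2y] zero: DF = P = 973/1000 ≈ 0.973000
step 3 [3y] zero: DF = P = 4803/5000 ≈ 0.960600

1 1 1237/1250
2 2 973/1000
3 3 4803/5000
DF(2y) is solved at step 2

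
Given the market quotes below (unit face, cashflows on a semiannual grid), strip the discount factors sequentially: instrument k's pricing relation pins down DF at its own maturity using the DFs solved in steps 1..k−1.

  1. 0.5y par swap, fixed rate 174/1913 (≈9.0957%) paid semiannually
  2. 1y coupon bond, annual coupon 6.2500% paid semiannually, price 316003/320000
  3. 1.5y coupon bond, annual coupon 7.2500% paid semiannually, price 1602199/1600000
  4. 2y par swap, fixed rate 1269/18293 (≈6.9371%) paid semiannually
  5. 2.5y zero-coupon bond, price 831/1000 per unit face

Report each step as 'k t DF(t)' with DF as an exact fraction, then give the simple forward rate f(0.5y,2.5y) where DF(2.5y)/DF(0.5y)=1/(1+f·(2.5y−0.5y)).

1 1/2 1913/2000
2 1 4643/5000
3 3/2 2251/2500
4 2 8731/10000
5 5/2 831/1000
f(0.5y,2.5y) = ((1913/2000)/(831/1000) − 1)/(2) = 251/3324 ≈ 7.5511%

step 1 [0.5y] swap r/2=87/1913: DF=(1 − 87/1913·(0))/(1+87/1913) = 1913/2000 ≈ 0.956500
step 2 [1y] bond c/2=1/32: DF=(316003/320000 − 1/32·(0.956500))/(1+1/32) = 4643/5000 ≈ 0.928600
step 3 [1.5y] bond c/2=29/800: DF=(1602199/1600000 − 29/800·(0.956500+0.928600))/(1+29/800) = 2251/2500 ≈ 0.900400
step 4 [2y] swap r/2=1269/36586: DF=(1 − 1269/36586·(0.956500+0.928600+0.900400))/(1+1269/36586) = 8731/10000 ≈ 0.873100
step 5 [2.5y] zero: DF = P = 831/1000 ≈ 0.831000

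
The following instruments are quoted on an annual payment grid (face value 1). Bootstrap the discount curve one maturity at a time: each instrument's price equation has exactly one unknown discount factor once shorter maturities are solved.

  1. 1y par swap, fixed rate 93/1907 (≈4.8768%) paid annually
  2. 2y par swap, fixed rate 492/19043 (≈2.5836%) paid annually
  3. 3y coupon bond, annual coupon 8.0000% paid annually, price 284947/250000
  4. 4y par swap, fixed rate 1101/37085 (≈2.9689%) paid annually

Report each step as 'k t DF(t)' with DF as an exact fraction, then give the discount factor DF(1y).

step 1 [1y] swap r/1=93/1907: DF=(1 − 93/1907·(0))/(1+93/1907) = 1907/2000 ≈ 0.953500
step 2 [2y] swap r/1=492/19043: DF=(1 − 492/19043·(0.953500))/(1+492/19043) = 2377/2500 ≈ 0.950800
step 3 [3y] bond c/1=2/25: DF=(284947/250000 − 2/25·(0.953500+0.950800))/(1+2/25) = 9143/10000 ≈ 0.914300
step 4 [4y] swap r/1=1101/37085: DF=(1 − 1101/37085·(0.953500+0.950800+0.914300))/(1+1101/37085) = 8899/10000 ≈ 0.889900

1 1 1907/2000
2 2 2377/2500
3 3 9143/10000
4 4 8899/10000
DF(1y) = 1907/2000 ≈ 0.953500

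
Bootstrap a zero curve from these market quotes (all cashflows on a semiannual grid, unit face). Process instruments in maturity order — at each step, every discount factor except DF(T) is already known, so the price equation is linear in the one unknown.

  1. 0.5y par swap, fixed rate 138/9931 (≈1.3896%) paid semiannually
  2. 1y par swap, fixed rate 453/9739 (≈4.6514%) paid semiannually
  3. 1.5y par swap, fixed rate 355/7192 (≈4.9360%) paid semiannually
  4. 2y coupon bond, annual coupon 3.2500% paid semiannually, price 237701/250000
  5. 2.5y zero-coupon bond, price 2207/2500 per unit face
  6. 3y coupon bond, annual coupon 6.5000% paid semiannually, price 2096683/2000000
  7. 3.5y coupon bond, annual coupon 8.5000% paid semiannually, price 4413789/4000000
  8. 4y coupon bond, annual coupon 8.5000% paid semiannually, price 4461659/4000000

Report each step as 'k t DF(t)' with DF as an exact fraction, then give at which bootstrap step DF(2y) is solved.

1 1/2 9931/10000
2 1 9547/10000
3 3/2 929/1000
4 2 556/625
5 5/2 2207/2500
6 3 869/1000
7 7/2 1667/2000
8 4 811/1000
DF(2y) is solved at step 4

step 1 [0.5y] swap r/2=69/9931: DF=(1 − 69/9931·(0))/(1+69/9931) = 9931/10000 ≈ 0.993100
step 2 [1y] swap r/2=453/19478: DF=(1 − 453/19478·(0.993100))/(1+453/19478) = 9547/10000 ≈ 0.954700
step 3 [1.5y] swap r/2=355/14384: DF=(1 − 355/14384·(0.993100+0.954700))/(1+355/14384) = 929/1000 ≈ 0.929000
step 4 [2y] bond c/2=13/800: DF=(237701/250000 − 13/800·(0.993100+0.954700+0.929000))/(1+13/800) = 556/625 ≈ 0.889600
step 5 [2.5y] zero: DF = P = 2207/2500 ≈ 0.882800
step 6 [3y] bond c/2=13/400: DF=(2096683/2000000 − 13/400·(0.993100+0.954700+0.929000+0.889600+0.882800))/(1+13/400) = 869/1000 ≈ 0.869000
step 7 [3.5y] bond c/2=17/400: DF=(4413789/4000000 − 17/400·(0.993100+0.954700+0.929000+0.889600+0.882800+0.869000))/(1+17/400) = 1667/2000 ≈ 0.833500
step 8 [4y] bond c/2=17/400: DF=(4461659/4000000 − 17/400·(0.993100+0.954700+0.929000+0.889600+0.882800+0.869000+0.833500))/(1+17/400) = 811/1000 ≈ 0.811000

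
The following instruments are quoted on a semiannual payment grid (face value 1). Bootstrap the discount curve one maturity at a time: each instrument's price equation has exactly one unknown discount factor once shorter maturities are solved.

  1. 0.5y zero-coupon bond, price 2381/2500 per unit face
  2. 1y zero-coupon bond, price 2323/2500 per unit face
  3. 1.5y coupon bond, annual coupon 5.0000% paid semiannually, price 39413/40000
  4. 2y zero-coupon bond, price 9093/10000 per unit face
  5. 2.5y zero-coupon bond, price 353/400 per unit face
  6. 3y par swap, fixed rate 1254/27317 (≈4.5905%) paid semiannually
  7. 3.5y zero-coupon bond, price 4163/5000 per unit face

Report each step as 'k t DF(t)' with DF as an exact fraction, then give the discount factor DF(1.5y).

1 1/2 2381/2500
2 1 2323/2500
3 3/2 4577/5000
4 2 9093/10000
5 5/2 353/400
6 3 4373/5000
7 7/2 4163/5000
DF(1.5y) = 4577/5000 ≈ 0.915400

step 1 [0.5y] zero: DF = P = 2381/2500 ≈ 0.952400
step 2 [1y] zero: DF = P = 2323/2500 ≈ 0.929200
step 3 [1.5y] bond c/2=1/40: DF=(39413/40000 − 1/40·(0.952400+0.929200))/(1+1/40) = 4577/5000 ≈ 0.915400
step 4 [2y] zero: DF = P = 9093/10000 ≈ 0.909300
step 5 [2.5y] zero: DF = P = 353/400 ≈ 0.882500
step 6 [3y] swap r/2=627/27317: DF=(1 − 627/27317·(0.952400+0.929200+0.915400+0.909300+0.882500))/(1+627/27317) = 4373/5000 ≈ 0.874600
step 7 [3.5y] zero: DF = P = 4163/5000 ≈ 0.832600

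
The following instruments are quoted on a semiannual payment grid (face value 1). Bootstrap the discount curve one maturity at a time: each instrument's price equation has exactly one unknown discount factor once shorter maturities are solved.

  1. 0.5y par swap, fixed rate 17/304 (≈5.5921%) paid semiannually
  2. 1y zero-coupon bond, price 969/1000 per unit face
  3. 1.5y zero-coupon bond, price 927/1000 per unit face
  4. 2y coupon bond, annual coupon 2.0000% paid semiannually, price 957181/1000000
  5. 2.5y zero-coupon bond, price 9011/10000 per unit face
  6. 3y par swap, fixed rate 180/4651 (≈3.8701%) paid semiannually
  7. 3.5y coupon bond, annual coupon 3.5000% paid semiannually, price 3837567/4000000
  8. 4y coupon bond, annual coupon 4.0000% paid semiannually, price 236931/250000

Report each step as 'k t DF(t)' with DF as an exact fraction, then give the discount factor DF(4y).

1 1/2 608/625
2 1 969/1000
3 3/2 927/1000
4 2 9193/10000
5 5/2 9011/10000
6 3 223/250
7 7/2 8469/10000
8 4 8031/10000
DF(4y) = 8031/10000 ≈ 0.803100

step 1 [0.5y] swap r/2=17/608: DF=(1 − 17/608·(0))/(1+17/608) = 608/625 ≈ 0.972800
step 2 [1y] zero: DF = P = 969/1000 ≈ 0.969000
step 3 [1.5y] zero: DF = P = 927/1000 ≈ 0.927000
step 4 [2y] bond c/2=1/100: DF=(957181/1000000 − 1/100·(0.972800+0.969000+0.927000))/(1+1/100) = 9193/10000 ≈ 0.919300
step 5 [2.5y] zero: DF = P = 9011/10000 ≈ 0.901100
step 6 [3y] swap r/2=90/4651: DF=(1 − 90/4651·(0.972800+0.969000+0.927000+0.919300+0.901100))/(1+90/4651) = 223/250 ≈ 0.892000
step 7 [3.5y] bond c/2=7/400: DF=(3837567/4000000 − 7/400·(0.972800+0.969000+0.927000+0.919300+0.901100+0.892000))/(1+7/400) = 8469/10000 ≈ 0.846900
step 8 [4y] bond c/2=1/50: DF=(236931/250000 − 1/50·(0.972800+0.969000+0.927000+0.919300+0.901100+0.892000+0.846900))/(1+1/50) = 8031/10000 ≈ 0.803100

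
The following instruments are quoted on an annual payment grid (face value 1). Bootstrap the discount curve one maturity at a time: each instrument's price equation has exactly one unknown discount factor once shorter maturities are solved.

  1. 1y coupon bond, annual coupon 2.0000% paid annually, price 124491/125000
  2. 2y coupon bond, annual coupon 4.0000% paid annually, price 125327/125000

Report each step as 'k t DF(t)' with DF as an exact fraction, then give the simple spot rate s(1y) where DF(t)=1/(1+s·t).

1 1 2441/2500
2 2 1853/2000
s(1y) = (1/(2441/2500) − 1)/(1) = 59/2441 ≈ 2.4170%

step 1 [1y] bond c/1=1/50: DF=(124491/125000 − 1/50·(0))/(1+1/50) = 2441/2500 ≈ 0.976400
step 2 [2y] bond c/1=1/25: DF=(125327/125000 − 1/25·(0.976400))/(1+1/25) = 1853/2000 ≈ 0.926500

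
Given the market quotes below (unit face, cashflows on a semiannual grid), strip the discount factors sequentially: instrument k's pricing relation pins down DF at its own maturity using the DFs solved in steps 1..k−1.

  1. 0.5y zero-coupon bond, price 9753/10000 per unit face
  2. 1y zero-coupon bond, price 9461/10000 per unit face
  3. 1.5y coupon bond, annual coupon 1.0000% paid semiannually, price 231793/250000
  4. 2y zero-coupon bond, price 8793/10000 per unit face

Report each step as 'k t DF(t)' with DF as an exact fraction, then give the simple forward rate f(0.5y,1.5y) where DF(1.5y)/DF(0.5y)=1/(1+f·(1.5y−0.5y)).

step 1 [0.5y] zero: DF = P = 9753/10000 ≈ 0.975300
step 2 [1y] zero: DF = P = 9461/10000 ≈ 0.946100
step 3 [1.5y] bond c/2=1/200: DF=(231793/250000 − 1/200·(0.975300+0.946100))/(1+1/200) = 913/1000 ≈ 0.913000
step 4 [2y] zero: DF = P = 8793/10000 ≈ 0.879300

1 1/2 9753/10000
2 1 9461/10000
3 3/2 913/1000
4 2 8793/10000
f(0.5y,1.5y) = ((9753/10000)/(913/1000) − 1)/(1) = 623/9130 ≈ 6.8237%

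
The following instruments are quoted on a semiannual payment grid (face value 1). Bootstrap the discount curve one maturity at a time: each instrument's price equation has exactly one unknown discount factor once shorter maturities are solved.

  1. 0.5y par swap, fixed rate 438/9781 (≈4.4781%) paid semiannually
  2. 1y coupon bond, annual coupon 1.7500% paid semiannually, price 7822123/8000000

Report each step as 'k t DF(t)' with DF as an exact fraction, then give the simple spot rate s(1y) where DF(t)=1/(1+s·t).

1 1/2 9781/10000
2 1 1201/1250
s(1y) = (1/(1201/1250) − 1)/(1) = 49/1201 ≈ 4.0799%

step 1 [0.5y] swap r/2=219/9781: DF=(1 − 219/9781·(0))/(1+219/9781) = 9781/10000 ≈ 0.978100
step 2 [1y] bond c/2=7/800: DF=(7822123/8000000 − 7/800·(0.978100))/(1+7/800) = 1201/1250 ≈ 0.960800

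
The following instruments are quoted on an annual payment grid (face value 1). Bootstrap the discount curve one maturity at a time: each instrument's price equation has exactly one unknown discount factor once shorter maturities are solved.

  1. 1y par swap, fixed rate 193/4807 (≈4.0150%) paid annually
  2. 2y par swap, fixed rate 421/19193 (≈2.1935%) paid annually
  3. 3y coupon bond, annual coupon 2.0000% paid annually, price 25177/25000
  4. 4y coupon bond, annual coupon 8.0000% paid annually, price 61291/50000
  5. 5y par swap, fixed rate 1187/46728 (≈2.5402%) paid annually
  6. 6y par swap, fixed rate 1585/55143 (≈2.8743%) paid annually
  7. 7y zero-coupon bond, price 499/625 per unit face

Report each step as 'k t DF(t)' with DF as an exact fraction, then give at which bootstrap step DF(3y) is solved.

step 1 [1y] swap r/1=193/4807: DF=(1 − 193/4807·(0))/(1+193/4807) = 4807/5000 ≈ 0.961400
step 2 [2y] swap r/1=421/19193: DF=(1 − 421/19193·(0.961400))/(1+421/19193) = 9579/10000 ≈ 0.957900
step 3 [3y] bond c/1=1/50: DF=(25177/25000 − 1/50·(0.961400+0.957900))/(1+1/50) = 9497/10000 ≈ 0.949700
step 4 [4y] bond c/1=2/25: DF=(61291/50000 − 2/25·(0.961400+0.957900+0.949700))/(1+2/25) = 369/400 ≈ 0.922500
step 5 [5y] swap r/1=1187/46728: DF=(1 − 1187/46728·(0.961400+0.957900+0.949700+0.922500))/(1+1187/46728) = 8813/10000 ≈ 0.881300
step 6 [6y] swap r/1=1585/55143: DF=(1 − 1585/55143·(0.961400+0.957900+0.949700+0.922500+0.881300))/(1+1585/55143) = 1683/2000 ≈ 0.841500
step 7 [7y] zero: DF = P = 499/625 ≈ 0.798400

1 1 4807/5000
2 2 9579/10000
3 3 9497/10000
4 4 369/400
5 5 8813/10000
6 6 1683/2000
7 7 499/625
DF(3y) is solved at step 3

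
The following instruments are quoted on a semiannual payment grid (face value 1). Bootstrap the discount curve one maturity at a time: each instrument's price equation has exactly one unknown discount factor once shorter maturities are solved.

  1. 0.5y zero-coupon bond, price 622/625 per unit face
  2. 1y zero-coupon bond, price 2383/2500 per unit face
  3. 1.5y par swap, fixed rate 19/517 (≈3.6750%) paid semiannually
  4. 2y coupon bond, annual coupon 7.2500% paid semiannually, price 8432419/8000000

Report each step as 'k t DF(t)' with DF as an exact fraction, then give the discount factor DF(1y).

step 1 [0.5y] zero: DF = P = 622/625 ≈ 0.995200
step 2 [1y] zero: DF = P = 2383/2500 ≈ 0.953200
step 3 [1.5y] swap r/2=19/1034: DF=(1 − 19/1034·(0.995200+0.953200))/(1+19/1034) = 2367/2500 ≈ 0.946800
step 4 [2y] bond c/2=29/800: DF=(8432419/8000000 − 29/800·(0.995200+0.953200+0.946800))/(1+29/800) = 9159/10000 ≈ 0.915900

1 1/2 622/625
2 1 2383/2500
3 3/2 2367/2500
4 2 9159/10000
DF(1y) = 2383/2500 ≈ 0.953200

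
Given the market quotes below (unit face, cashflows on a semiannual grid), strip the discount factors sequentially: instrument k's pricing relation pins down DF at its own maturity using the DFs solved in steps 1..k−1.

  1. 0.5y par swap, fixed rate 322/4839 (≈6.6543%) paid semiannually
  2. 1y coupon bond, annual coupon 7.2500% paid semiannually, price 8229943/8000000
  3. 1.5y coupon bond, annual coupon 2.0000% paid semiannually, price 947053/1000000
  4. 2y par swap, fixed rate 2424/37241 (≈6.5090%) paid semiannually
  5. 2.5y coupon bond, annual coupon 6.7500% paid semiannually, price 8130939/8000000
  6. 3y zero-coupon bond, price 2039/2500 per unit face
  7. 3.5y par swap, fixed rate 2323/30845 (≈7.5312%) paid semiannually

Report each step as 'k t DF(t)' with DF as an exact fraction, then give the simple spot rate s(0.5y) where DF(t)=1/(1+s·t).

step 1 [0.5y] swap r/2=161/4839: DF=(1 − 161/4839·(0))/(1+161/4839) = 4839/5000 ≈ 0.967800
step 2 [1y] bond c/2=29/800: DF=(8229943/8000000 − 29/800·(0.967800))/(1+29/800) = 9589/10000 ≈ 0.958900
step 3 [1.5y] bond c/2=1/100: DF=(947053/1000000 − 1/100·(0.967800+0.958900))/(1+1/100) = 4593/5000 ≈ 0.918600
step 4 [2y] swap r/2=1212/37241: DF=(1 − 1212/37241·(0.967800+0.958900+0.918600))/(1+1212/37241) = 2197/2500 ≈ 0.878800
step 5 [2.5y] bond c/2=27/800: DF=(8130939/8000000 − 27/800·(0.967800+0.958900+0.918600+0.878800))/(1+27/800) = 1077/1250 ≈ 0.861600
step 6 [3y] zero: DF = P = 2039/2500 ≈ 0.815600
step 7 [3.5y] swap r/2=2323/61690: DF=(1 − 2323/61690·(0.967800+0.958900+0.918600+0.878800+0.861600+0.815600))/(1+2323/61690) = 7677/10000 ≈ 0.767700

1 1/2 4839/5000
2 1 9589/10000
3 3/2 4593/5000
4 2 2197/2500
5 5/2 1077/1250
6 3 2039/2500
7 7/2 7677/10000
s(0.5y) = (1/(4839/5000) − 1)/(1/2) = 322/4839 ≈ 6.6543%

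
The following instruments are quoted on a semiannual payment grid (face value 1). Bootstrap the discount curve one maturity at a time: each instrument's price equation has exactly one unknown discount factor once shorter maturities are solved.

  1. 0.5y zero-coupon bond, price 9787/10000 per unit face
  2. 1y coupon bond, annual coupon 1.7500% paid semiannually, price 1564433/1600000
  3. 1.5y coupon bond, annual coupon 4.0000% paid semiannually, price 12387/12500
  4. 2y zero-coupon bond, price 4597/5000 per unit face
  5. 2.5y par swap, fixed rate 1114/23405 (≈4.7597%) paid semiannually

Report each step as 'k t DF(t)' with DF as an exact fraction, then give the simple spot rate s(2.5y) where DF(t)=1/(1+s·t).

step 1 [0.5y] zero: DF = P = 9787/10000 ≈ 0.978700
step 2 [1y] bond c/2=7/800: DF=(1564433/1600000 − 7/800·(0.978700))/(1+7/800) = 1201/1250 ≈ 0.960800
step 3 [1.5y] bond c/2=1/50: DF=(12387/12500 − 1/50·(0.978700+0.960800))/(1+1/50) = 1867/2000 ≈ 0.933500
step 4 [2y] zero: DF = P = 4597/5000 ≈ 0.919400
step 5 [2.5y] swap r/2=557/23405: DF=(1 − 557/23405·(0.978700+0.960800+0.933500+0.919400))/(1+557/23405) = 4443/5000 ≈ 0.888600

1 1/2 9787/10000
2 1 1201/1250
3 3/2 1867/2000
4 2 4597/5000
5 5/2 4443/5000
s(2.5y) = (1/(4443/5000) − 1)/(5/2) = 1114/22215 ≈ 5.0146%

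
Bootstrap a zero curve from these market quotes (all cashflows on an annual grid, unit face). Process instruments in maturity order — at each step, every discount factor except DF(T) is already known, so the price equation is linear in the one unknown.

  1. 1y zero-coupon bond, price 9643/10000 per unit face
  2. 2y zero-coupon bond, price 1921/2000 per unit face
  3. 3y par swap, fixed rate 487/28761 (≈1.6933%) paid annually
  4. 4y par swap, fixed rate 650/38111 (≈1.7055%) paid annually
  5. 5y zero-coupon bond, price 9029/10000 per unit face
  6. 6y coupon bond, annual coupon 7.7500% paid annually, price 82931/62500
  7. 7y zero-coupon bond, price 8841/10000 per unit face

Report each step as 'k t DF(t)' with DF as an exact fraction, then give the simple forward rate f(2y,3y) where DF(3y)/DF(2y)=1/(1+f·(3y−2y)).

1 1 9643/10000
2 2 1921/2000
3 3 9513/10000
4 4 187/200
5 5 9029/10000
6 6 2231/2500
7 7 8841/10000
f(2y,3y) = ((1921/2000)/(9513/10000) − 1)/(1) = 92/9513 ≈ 0.9671%

step 1 [1y] zero: DF = P = 9643/10000 ≈ 0.964300
step 2 [2y] zero: DF = P = 1921/2000 ≈ 0.960500
step 3 [3y] swap r/1=487/28761: DF=(1 − 487/28761·(0.964300+0.960500))/(1+487/28761) = 9513/10000 ≈ 0.951300
step 4 [4y] swap r/1=650/38111: DF=(1 − 650/38111·(0.964300+0.960500+0.951300))/(1+650/38111) = 187/200 ≈ 0.935000
step 5 [5y] zero: DF = P = 9029/10000 ≈ 0.902900
step 6 [6y] bond c/1=31/400: DF=(82931/62500 − 31/400·(0.964300+0.960500+0.951300+0.935000+0.902900))/(1+31/400) = 2231/2500 ≈ 0.892400
step 7 [7y] zero: DF = P = 8841/10000 ≈ 0.884100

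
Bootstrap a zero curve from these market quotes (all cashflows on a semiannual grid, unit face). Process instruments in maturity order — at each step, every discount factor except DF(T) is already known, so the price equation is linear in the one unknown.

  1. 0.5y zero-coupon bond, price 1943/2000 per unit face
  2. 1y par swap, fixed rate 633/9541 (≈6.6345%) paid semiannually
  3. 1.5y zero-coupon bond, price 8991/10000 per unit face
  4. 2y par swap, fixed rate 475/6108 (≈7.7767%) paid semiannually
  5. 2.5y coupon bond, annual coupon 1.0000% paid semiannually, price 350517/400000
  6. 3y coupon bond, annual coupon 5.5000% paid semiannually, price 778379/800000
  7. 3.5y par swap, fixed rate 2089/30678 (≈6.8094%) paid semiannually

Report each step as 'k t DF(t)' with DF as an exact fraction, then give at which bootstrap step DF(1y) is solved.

1 1/2 1943/2000
2 1 9367/10000
3 3/2 8991/10000
4 2 343/400
5 5/2 8537/10000
6 3 413/500
7 7/2 7911/10000
DF(1y) is solved at step 2

step 1 [0.5y] zero: DF = P = 1943/2000 ≈ 0.971500
step 2 [1y] swap r/2=633/19082: DF=(1 − 633/19082·(0.971500))/(1+633/19082) = 9367/10000 ≈ 0.936700
step 3 [1.5y] zero: DF = P = 8991/10000 ≈ 0.899100
step 4 [2y] swap r/2=475/12216: DF=(1 − 475/12216·(0.971500+0.936700+0.899100))/(1+475/12216) = 343/400 ≈ 0.857500
step 5 [2.5y] bond c/2=1/200: DF=(350517/400000 − 1/200·(0.971500+0.936700+0.899100+0.857500))/(1+1/200) = 8537/10000 ≈ 0.853700
step 6 [3y] bond c/2=11/400: DF=(778379/800000 − 11/400·(0.971500+0.936700+0.899100+0.857500+0.853700))/(1+11/400) = 413/500 ≈ 0.826000
step 7 [3.5y] swap r/2=2089/61356: DF=(1 − 2089/61356·(0.971500+0.936700+0.899100+0.857500+0.853700+0.826000))/(1+2089/61356) = 7911/10000 ≈ 0.791100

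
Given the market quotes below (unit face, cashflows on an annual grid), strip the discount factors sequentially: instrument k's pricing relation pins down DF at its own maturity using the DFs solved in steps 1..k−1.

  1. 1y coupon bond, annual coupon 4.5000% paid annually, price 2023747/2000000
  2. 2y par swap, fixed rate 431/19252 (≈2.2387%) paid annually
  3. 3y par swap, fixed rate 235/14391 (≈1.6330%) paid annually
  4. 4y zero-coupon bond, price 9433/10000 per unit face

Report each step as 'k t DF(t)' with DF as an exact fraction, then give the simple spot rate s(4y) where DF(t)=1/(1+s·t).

step 1 [1y] bond c/1=9/200: DF=(2023747/2000000 − 9/200·(0))/(1+9/200) = 9683/10000 ≈ 0.968300
step 2 [2y] swap r/1=431/19252: DF=(1 − 431/19252·(0.968300))/(1+431/19252) = 9569/10000 ≈ 0.956900
step 3 [3y] swap r/1=235/14391: DF=(1 − 235/14391·(0.968300+0.956900))/(1+235/14391) = 953/1000 ≈ 0.953000
step 4 [4y] zero: DF = P = 9433/10000 ≈ 0.943300

1 1 9683/10000
2 2 9569/10000
3 3 953/1000
4 4 9433/10000
s(4y) = (1/(9433/10000) − 1)/(4) = 567/37732 ≈ 1.5027%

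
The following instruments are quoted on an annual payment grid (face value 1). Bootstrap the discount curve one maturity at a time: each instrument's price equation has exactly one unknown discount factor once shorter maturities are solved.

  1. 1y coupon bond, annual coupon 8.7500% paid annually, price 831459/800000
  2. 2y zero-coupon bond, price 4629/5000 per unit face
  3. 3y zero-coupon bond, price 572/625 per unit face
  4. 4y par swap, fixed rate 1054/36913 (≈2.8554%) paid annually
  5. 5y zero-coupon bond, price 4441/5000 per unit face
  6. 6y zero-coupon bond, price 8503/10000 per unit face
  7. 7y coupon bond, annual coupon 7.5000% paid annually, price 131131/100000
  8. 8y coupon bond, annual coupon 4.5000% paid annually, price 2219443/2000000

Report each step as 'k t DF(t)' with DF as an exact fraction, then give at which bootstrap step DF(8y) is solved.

1 1 9557/10000
2 2 4629/5000
3 3 572/625
4 4 4473/5000
5 5 4441/5000
6 6 8503/10000
7 7 841/1000
8 8 7919/10000
DF(8y) is solved at step 8

step 1 [1y] bond c/1=7/80: DF=(831459/800000 − 7/80·(0))/(1+7/80) = 9557/10000 ≈ 0.955700
step 2 [2y] zero: DF = P = 4629/5000 ≈ 0.925800
step 3 [3y] zero: DF = P = 572/625 ≈ 0.915200
step 4 [4y] swap r/1=1054/36913: DF=(1 − 1054/36913·(0.955700+0.925800+0.915200))/(1+1054/36913) = 4473/5000 ≈ 0.894600
step 5 [5y] zero: DF = P = 4441/5000 ≈ 0.888200
step 6 [6y] zero: DF = P = 8503/10000 ≈ 0.850300
step 7 [7y] bond c/1=3/40: DF=(131131/100000 − 3/40·(0.955700+0.925800+0.915200+0.894600+0.888200+0.850300))/(1+3/40) = 841/1000 ≈ 0.841000
step 8 [8y] bond c/1=9/200: DF=(2219443/2000000 − 9/200·(0.955700+0.925800+0.915200+0.894600+0.888200+0.850300+0.841000))/(1+9/200) = 7919/10000 ≈ 0.791900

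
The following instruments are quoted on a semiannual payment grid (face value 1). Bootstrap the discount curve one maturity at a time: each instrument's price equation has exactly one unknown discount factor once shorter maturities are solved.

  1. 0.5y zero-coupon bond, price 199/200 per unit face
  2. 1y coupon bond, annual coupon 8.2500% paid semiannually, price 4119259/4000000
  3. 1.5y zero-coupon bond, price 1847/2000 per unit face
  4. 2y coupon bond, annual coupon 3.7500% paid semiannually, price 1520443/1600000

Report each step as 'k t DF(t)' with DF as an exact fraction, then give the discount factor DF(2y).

1 1/2 199/200
2 1 1187/1250
3 3/2 1847/2000
4 2 22/25
DF(2y) = 22/25 ≈ 0.880000

step 1 [0.5y] zero: DF = P = 199/200 ≈ 0.995000
step 2 [1y] bond c/2=33/800: DF=(4119259/4000000 − 33/800·(0.995000))/(1+33/800) = 1187/1250 ≈ 0.949600
step 3 [1.5y] zero: DF = P = 1847/2000 ≈ 0.923500
step 4 [2y] bond c/2=3/160: DF=(1520443/1600000 − 3/160·(0.995000+0.949600+0.923500))/(1+3/160) = 22/25 ≈ 0.880000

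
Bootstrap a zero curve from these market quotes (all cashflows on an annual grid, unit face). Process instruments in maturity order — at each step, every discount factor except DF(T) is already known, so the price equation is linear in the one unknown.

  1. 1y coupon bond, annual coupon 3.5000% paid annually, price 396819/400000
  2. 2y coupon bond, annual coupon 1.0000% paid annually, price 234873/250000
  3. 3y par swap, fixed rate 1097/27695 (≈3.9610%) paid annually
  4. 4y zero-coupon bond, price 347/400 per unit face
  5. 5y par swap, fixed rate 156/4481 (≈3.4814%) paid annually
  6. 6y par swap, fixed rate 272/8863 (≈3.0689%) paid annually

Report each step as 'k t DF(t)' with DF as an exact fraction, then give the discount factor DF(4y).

step 1 [1y] bond c/1=7/200: DF=(396819/400000 − 7/200·(0))/(1+7/200) = 1917/2000 ≈ 0.958500
step 2 [2y] bond c/1=1/100: DF=(234873/250000 − 1/100·(0.958500))/(1+1/100) = 9207/10000 ≈ 0.920700
step 3 [3y] swap r/1=1097/27695: DF=(1 − 1097/27695·(0.958500+0.920700))/(1+1097/27695) = 8903/10000 ≈ 0.890300
step 4 [4y] zero: DF = P = 347/400 ≈ 0.867500
step 5 [5y] swap r/1=156/4481: DF=(1 − 156/4481·(0.958500+0.920700+0.890300+0.867500))/(1+156/4481) = 211/250 ≈ 0.844000
step 6 [6y] swap r/1=272/8863: DF=(1 − 272/8863·(0.958500+0.920700+0.890300+0.867500+0.844000))/(1+272/8863) = 523/625 ≈ 0.836800

1 1 1917/2000
2 2 9207/10000
3 3 8903/10000
4 4 347/400
5 5 211/250
6 6 523/625
DF(4y) = 347/400 ≈ 0.867500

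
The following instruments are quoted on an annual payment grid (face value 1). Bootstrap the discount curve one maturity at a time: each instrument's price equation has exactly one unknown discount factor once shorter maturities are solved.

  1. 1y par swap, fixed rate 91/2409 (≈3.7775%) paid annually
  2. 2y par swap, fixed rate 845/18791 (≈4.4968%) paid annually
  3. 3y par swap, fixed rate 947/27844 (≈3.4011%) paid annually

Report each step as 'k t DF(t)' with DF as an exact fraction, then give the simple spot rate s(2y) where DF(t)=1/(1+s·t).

1 1 2409/2500
2 2 1831/2000
3 3 9053/10000
s(2y) = (1/(1831/2000) − 1)/(2) = 169/3662 ≈ 4.6150%

step 1 [1y] swap r/1=91/2409: DF=(1 − 91/2409·(0))/(1+91/2409) = 2409/2500 ≈ 0.963600
step 2 [2y] swap r/1=845/18791: DF=(1 − 845/18791·(0.963600))/(1+845/18791) = 1831/2000 ≈ 0.915500
step 3 [3y] swap r/1=947/27844: DF=(1 − 947/27844·(0.963600+0.915500))/(1+947/27844) = 9053/10000 ≈ 0.905300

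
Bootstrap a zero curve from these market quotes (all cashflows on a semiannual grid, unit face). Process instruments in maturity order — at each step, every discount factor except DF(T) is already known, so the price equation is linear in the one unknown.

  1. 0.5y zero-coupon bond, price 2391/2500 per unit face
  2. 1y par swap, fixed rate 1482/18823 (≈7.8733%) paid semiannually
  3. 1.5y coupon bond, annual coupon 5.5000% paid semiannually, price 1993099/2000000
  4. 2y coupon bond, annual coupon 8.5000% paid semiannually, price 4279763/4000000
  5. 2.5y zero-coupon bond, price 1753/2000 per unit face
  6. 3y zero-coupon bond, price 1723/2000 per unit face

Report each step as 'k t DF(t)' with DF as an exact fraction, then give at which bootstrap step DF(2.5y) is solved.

1 1/2 2391/2500
2 1 9259/10000
3 3/2 1839/2000
4 2 9121/10000
5 5/2 1753/2000
6 3 1723/2000
DF(2.5y) is solved at step 5

step 1 [0.5y] zero: DF = P = 2391/2500 ≈ 0.956400
step 2 [1y] swap r/2=741/18823: DF=(1 − 741/18823·(0.956400))/(1+741/18823) = 9259/10000 ≈ 0.925900
step 3 [1.5y] bond c/2=11/400: DF=(1993099/2000000 − 11/400·(0.956400+0.925900))/(1+11/400) = 1839/2000 ≈ 0.919500
step 4 [2y] bond c/2=17/400: DF=(4279763/4000000 − 17/400·(0.956400+0.925900+0.919500))/(1+17/400) = 9121/10000 ≈ 0.912100
step 5 [2.5y] zero: DF = P = 1753/2000 ≈ 0.876500
step 6 [3y] zero: DF = P = 1723/2000 ≈ 0.861500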